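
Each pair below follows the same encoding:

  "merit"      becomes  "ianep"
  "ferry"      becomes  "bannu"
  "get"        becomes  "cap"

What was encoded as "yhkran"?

Compare letters: m→i is +22, e→a is +22, r→n is +22 — a constant shift. Each letter is shifted forward by 22 in the alphabet (a Caesar shift of +22).
Decoding yhkran: y−22=c, h−22=l, k−22=o, r−22=v, a−22=e, n−22=r.

clover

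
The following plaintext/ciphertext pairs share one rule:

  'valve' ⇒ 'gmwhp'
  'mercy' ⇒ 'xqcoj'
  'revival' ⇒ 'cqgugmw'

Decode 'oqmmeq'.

Shifts by position in valve: pos 0: v→g (+11), pos 1: a→m (+12), pos 2: l→w (+11), pos 3: v→h (+12) — repeating every 2. It's a Vigenère-style cipher with numeric key [11,12]: position i shifts by key[i mod 2].
Reversing it on oqmmeq: o−11=d, q−12=e, m−11=b, m−12=a, e−11=t, q−12=e.

debate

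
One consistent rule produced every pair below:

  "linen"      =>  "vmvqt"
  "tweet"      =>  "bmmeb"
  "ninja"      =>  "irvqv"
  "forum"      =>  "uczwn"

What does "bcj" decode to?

The output letters match the input read backwards, each shifted +8: linen reversed is nenil. Two steps: reverse the string, then apply a Caesar shift of +8.
Reversing it on bcj: shift back: b−8=t, c−8=u, j−8=b → tub; then reverse → but.

but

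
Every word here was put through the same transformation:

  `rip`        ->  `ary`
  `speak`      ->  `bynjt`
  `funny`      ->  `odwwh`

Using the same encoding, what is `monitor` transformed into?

Compare letters: r→a is +9, i→r is +9, p→y is +9 — a constant shift. Every letter moves 9 places later in the alphabet, wrapping around z→a.
Applying it to monitor: m+9=v, o+9=x, n+9=w, i+9=r, t+9=c, o+9=x, r+9=a.

vxwrcxa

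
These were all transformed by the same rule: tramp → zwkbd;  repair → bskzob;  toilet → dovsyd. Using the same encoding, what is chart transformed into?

dbkrm

The output letters match the input read backwards, each shifted +10: tramp reversed is pmart. Two steps: reverse the string, then apply a Caesar shift of +10.
Applying it to chart: reverse → trahc; then shift: t+10=d, r+10=b, a+10=k, h+10=r, c+10=m.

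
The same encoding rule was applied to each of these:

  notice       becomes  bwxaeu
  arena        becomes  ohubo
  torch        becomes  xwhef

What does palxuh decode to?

n(13)→b(1) and o(14)→w(22) fit y≡21x+14 (mod 26); the inverse of 21 mod 26 is 5. This is an affine cipher: with a=0,…,z=25, each position x becomes (21x+14) mod 26.
Decoding palxuh: p(15)→5·(15−14)≡5=f; a(0)→5·(0−14)≡8=i; l(11)→5·(11−14)≡11=l; x(23)→5·(23−14)≡19=t; u(20)→5·(20−14)≡4=e; h(7)→5·(7−14)≡17=r (all mod 26).

filter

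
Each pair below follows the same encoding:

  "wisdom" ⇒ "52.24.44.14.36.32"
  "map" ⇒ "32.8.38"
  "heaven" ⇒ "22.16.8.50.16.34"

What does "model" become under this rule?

32.36.14.16.30

Each letter becomes 2×(its alphabet position, a=1..z=26) + 6.
Applying it to model: m=13→32, o=15→36, d=4→14, e=5→16, l=12→30.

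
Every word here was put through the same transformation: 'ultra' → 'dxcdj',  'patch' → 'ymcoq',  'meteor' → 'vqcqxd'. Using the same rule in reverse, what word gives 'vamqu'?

model

The shifts repeat in a cycle of length 2: positions 0,1,… shift by +9, +12, then the pattern repeats.
Undoing it on vamqu: v−9=m, a−12=o, m−9=d, q−12=e, u−9=l.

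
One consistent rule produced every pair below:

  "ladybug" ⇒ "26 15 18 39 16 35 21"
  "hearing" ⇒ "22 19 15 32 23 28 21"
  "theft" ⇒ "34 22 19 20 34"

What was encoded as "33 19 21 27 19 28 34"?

l is letter #12 and maps to 26: an offset of 14. Each letter is replaced by its alphabet position (a=1..z=26) + 14.
Reversing it on 33 19 21 27 19 28 34: 33→(33−14)÷1=19=s, 19→(19−14)÷1=5=e, 21→(21−14)÷1=7=g, 27→(27−14)÷1=13=m, 19→(19−14)÷1=5=e, 28→(28−14)÷1=14=n, 34→(34−14)÷1=20=t.

segment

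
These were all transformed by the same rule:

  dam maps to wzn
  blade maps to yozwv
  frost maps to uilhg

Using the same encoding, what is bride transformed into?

yirwv

Each pair mirrors across the alphabet (d↔w, a↔z, m↔n): positions sum to 25. Each letter is replaced by its mirror in the alphabet: a↔z, b↔y, c↔x, and so on (the Atbash cipher).
On bride: b↔y, r↔i, i↔r, d↔w, e↔v.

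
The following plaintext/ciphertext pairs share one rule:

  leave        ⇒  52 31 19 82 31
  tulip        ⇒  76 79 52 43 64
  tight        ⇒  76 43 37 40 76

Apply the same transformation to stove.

The formula is n = 3×(alphabet index, a=1) + 16.
Applying it to stove: s=19→73, t=20→76, o=15→61, v=22→82, e=5→31.

73 76 61 82 31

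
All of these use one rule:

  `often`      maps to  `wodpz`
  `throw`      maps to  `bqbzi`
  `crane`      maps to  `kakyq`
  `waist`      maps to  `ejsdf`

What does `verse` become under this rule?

In often: o→w is +8, f→o is +9, t→d is +10, e→p is +11 — the shift increases by 1 each position. The shift increases by 1 at each position, starting from +8: 8, 9, 10, ….
For verse: v+8=d, e+9=n, r+10=b, s+11=d, e+12=q.

dnbdq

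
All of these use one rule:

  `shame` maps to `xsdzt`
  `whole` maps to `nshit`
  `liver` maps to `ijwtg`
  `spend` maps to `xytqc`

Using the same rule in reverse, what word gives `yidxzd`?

s(18)→x(23) and h(7)→s(18) fit y≡17x+3 (mod 26); the inverse of 17 mod 26 is 23. Treating letters as 0–25, the rule is x ↦ 17x + 3 (mod 26).
Decoding yidxzd: y(24)→23·(24−3)≡15=p; i(8)→23·(8−3)≡11=l; d(3)→23·(3−3)≡0=a; x(23)→23·(23−3)≡18=s; z(25)→23·(25−3)≡12=m; d(3)→23·(3−3)≡0=a (all mod 26).

plasma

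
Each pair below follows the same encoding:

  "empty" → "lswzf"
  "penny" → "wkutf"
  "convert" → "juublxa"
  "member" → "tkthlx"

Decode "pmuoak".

A repeating key of period 2 is used — shifts +7, +6 over and over.
Decoding pmuoak: p−7=i, m−6=g, u−7=n, o−6=i, a−7=t, k−6=e.

ignite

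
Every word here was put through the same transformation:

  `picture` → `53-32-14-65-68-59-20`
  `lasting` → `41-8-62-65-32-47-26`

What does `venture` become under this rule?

71-20-47-65-68-59-20

p(#16)→53 and i(#9)→32: differences scale by 3, so n = 3·pos + 5. With a=1..z=26, the number is 3·pos + 5.
On venture: v=22→71, e=5→20, n=14→47, t=20→65, u=21→68, r=18→59, e=5→20.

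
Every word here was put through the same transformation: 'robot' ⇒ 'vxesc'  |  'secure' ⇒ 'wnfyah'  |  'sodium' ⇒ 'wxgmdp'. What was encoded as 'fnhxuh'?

Shifts by position in robot: pos 0: r→v (+4), pos 1: o→x (+9), pos 2: b→e (+3), pos 3: o→s (+4), pos 4: t→c (+9) — repeating every 3. It's a Vigenère-style cipher with numeric key [4,9,3]: position i shifts by key[i mod 3].
Decoding fnhxuh: f−4=b, n−9=e, h−3=e, x−4=t, u−9=l, h−3=e.

beetle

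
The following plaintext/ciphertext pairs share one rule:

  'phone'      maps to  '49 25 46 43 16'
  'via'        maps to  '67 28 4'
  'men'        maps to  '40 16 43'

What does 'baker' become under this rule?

7 4 34 16 55

p(#16)→49 and h(#8)→25: differences scale by 3, so n = 3·pos + 1. Each letter becomes 3×(its alphabet position, a=1..z=26) + 1.
Applying it to baker: b=2→7, a=1→4, k=11→34, e=5→16, r=18→55.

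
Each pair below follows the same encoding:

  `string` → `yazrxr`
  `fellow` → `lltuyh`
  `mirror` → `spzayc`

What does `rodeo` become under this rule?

xvlny

In string: s→y is +6, t→a is +7, r→z is +8, i→r is +9 — the shift increases by 1 each position. The shift increases by 1 at each position, starting from +6: 6, 7, 8, ….
For rodeo: r+6=x, o+7=v, d+8=l, e+9=n, o+10=y.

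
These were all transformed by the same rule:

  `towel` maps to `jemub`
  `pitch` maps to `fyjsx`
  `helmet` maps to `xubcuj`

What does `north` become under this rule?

dehjx

Compare letters: t→j is +16, o→e is +16, w→m is +16 — a constant shift. This is a Caesar cipher with shift 16.
Applying it to north: n+16=d, o+16=e, r+16=h, t+16=j, h+16=x.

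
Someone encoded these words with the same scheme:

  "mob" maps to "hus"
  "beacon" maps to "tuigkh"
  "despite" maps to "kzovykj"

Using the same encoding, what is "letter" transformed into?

xkzzkr

The output letters match the input read backwards, each shifted +6: mob reversed is bom. Two steps: reverse the string, then apply a Caesar shift of +6.
For letter: reverse → rettel; then shift: r+6=x, e+6=k, t+6=z, t+6=z, e+6=k, l+6=r.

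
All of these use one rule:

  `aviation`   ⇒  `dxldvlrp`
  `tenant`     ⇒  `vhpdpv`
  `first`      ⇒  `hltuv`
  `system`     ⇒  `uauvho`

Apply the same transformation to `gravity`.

itdxlva

The shift depends on letter class: consonant v→x is +2, but vowel a→d is +3. Two shifts are in play — +3 for a/e/i/o/u, +2 for every other letter.
On gravity: g(cons)+2=i, r(cons)+2=t, a(vowel)+3=d, v(cons)+2=x, i(vowel)+3=l, t(cons)+2=v, y(cons)+2=a.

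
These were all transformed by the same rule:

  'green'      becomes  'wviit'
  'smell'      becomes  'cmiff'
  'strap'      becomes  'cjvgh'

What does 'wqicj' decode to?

guest

Each letter's alphabet position (a=0..z=25) is mapped through 7·x+6 mod 26 — an affine cipher.
Reversing it on wqicj: w(22)→15·(22−6)≡6=g; q(16)→15·(16−6)≡20=u; i(8)→15·(8−6)≡4=e; c(2)→15·(2−6)≡18=s; j(9)→15·(9−6)≡19=t (all mod 26).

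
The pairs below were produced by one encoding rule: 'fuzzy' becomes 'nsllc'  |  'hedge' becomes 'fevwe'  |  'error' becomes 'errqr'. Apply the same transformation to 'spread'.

azreuv

f(5)→n(13) and u(20)→s(18) fit y≡9x+20 (mod 26); the inverse of 9 mod 26 is 3. This is an affine cipher: with a=0,…,z=25, each position x becomes (9x+20) mod 26.
On spread: s(18)→9·18+20≡0=a; p(15)→9·15+20≡25=z; r(17)→9·17+20≡17=r; e(4)→9·4+20≡4=e; a(0)→9·0+20≡20=u; d(3)→9·3+20≡21=v (all mod 26).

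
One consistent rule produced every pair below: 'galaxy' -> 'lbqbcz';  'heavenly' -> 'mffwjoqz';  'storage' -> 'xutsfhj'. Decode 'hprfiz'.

Shifts by position in galaxy: pos 0: g→l (+5), pos 1: a→b (+1), pos 2: l→q (+5), pos 3: a→b (+1) — repeating every 2. It's a Vigenère-style cipher with numeric key [5,1]: position i shifts by key[i mod 2].
Undoing it on hprfiz: h−5=c, p−1=o, r−5=m, f−1=e, i−5=d, z−1=y.

comedy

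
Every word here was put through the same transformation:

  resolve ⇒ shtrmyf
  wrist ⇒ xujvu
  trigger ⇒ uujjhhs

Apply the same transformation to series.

The shifts repeat in a cycle of length 2: positions 0,1,… shift by +1, +3, then the pattern repeats.
Applying it to series: s+1=t, e+3=h, r+1=s, i+3=l, e+1=f, s+3=v.

thslfv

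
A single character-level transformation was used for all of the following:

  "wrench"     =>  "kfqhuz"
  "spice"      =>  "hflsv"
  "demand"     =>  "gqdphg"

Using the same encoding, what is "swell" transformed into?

oohzv

The output letters match the input read backwards, each shifted +3: wrench reversed is hcnerw. Read the word backwards and shift each letter +3.
On swell: reverse → llews; then shift: l+3=o, l+3=o, e+3=h, w+3=z, s+3=v.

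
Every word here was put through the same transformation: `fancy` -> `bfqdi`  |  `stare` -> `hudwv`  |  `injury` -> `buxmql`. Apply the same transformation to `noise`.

The output letters match the input read backwards, each shifted +3: fancy reversed is ycnaf. Read the word backwards and shift each letter +3.
Applying it to noise: reverse → esion; then shift: e+3=h, s+3=v, i+3=l, o+3=r, n+3=q.

hvlrq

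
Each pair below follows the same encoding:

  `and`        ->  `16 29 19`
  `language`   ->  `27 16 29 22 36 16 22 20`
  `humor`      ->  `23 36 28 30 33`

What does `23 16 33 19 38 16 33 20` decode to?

Letters become their 1-based position plus 15 (so a→16, b→17, …).
Decoding 23 16 33 19 38 16 33 20: 23→(23−15)÷1=8=h, 16→(16−15)÷1=1=a, 33→(33−15)÷1=18=r, 19→(19−15)÷1=4=d, 38→(38−15)÷1=23=w, 16→(16−15)÷1=1=a, 33→(33−15)÷1=18=r, 20→(20−15)÷1=5=e.

hardware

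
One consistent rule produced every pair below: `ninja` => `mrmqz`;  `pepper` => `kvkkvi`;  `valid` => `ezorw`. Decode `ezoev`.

Each pair mirrors across the alphabet (n↔m, i↔r, n↔m): positions sum to 25. Letters are reflected about the middle of the alphabet (position → 25−position): Atbash.
Reversing it on ezoev: e↔v, z↔a, o↔l, e↔v, v↔e.

valve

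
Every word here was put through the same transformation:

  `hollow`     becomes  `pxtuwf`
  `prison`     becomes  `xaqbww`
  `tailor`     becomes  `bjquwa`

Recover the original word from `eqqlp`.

which

Shifts by position in hollow: pos 0: h→p (+8), pos 1: o→x (+9), pos 2: l→t (+8), pos 3: l→u (+9) — repeating every 2. It's a Vigenère-style cipher with numeric key [8,9]: position i shifts by key[i mod 2].
Reversing it on eqqlp: e−8=w, q−9=h, q−8=i, l−9=c, p−8=h.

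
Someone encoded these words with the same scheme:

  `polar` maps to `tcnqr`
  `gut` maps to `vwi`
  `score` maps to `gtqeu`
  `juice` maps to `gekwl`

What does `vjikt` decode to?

right

The output letters match the input read backwards, each shifted +2: polar reversed is ralop. The word is reversed, then every letter is shifted forward by 2.
Undoing it on vjikt: shift back: v−2=t, j−2=h, i−2=g, k−2=i, t−2=r → thgir; then reverse → right.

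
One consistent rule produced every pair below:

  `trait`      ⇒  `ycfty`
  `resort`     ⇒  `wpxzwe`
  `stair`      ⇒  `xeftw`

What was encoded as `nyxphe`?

insect

Shifts by position in trait: pos 0: t→y (+5), pos 1: r→c (+11), pos 2: a→f (+5), pos 3: i→t (+11) — repeating every 2. The shifts repeat in a cycle of length 2: positions 0,1,… shift by +5, +11, then the pattern repeats.
Reversing it on nyxphe: n−5=i, y−11=n, x−5=s, p−11=e, h−5=c, e−11=t.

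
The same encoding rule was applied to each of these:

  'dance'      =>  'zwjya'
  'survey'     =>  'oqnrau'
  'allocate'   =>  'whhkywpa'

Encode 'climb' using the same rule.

yheix

It's a constant shift of +22 (ROT22).
Applying it to climb: c+22=y, l+22=h, i+22=e, m+22=i, b+22=x.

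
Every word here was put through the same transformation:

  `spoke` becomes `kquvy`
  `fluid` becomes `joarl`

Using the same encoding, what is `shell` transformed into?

rrkny

The output letters match the input read backwards, each shifted +6: spoke reversed is ekops. Two steps: reverse the string, then apply a Caesar shift of +6.
On shell: reverse → llehs; then shift: l+6=r, l+6=r, e+6=k, h+6=n, s+6=y.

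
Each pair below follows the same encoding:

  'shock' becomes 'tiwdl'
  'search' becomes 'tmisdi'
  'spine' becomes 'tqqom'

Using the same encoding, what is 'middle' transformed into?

The shift depends on letter class: consonant s→t is +1, but vowel o→w is +8. The rule splits by letter class: vowels +8, consonants +1.
On middle: m(cons)+1=n, i(vowel)+8=q, d(cons)+1=e, d(cons)+1=e, l(cons)+1=m, e(vowel)+8=m.

nqeemm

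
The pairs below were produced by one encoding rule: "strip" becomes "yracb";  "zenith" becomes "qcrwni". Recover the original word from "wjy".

The word is reversed, then every letter is shifted forward by 9.
Decoding wjy: shift back: w−9=n, j−9=a, y−9=p → nap; then reverse → pan.

pan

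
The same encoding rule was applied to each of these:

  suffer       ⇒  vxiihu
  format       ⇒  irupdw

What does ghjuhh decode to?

Compare letters: s→v is +3, u→x is +3, f→i is +3 — a constant shift. Every letter moves 3 places later in the alphabet, wrapping around z→a.
Decoding ghjuhh: g−3=d, h−3=e, j−3=g, u−3=r, h−3=e, h−3=e.

degree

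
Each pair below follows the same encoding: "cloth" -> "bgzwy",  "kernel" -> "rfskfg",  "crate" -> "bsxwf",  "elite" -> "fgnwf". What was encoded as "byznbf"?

choice

c(2)→b(1) and l(11)→g(6) fit y≡15x+23 (mod 26); the inverse of 15 mod 26 is 7. Each letter's alphabet position (a=0..z=25) is mapped through 15·x+23 mod 26 — an affine cipher.
Decoding byznbf: b(1)→7·(1−23)≡2=c; y(24)→7·(24−23)≡7=h; z(25)→7·(25−23)≡14=o; n(13)→7·(13−23)≡8=i; b(1)→7·(1−23)≡2=c; f(5)→7·(5−23)≡4=e (all mod 26).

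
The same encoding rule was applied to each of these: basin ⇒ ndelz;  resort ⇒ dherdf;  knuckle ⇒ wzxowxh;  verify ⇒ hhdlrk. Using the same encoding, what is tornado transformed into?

The shift depends on letter class: consonant b→n is +12, but vowel a→d is +3. The rule splits by letter class: vowels +3, consonants +12.
For tornado: t(cons)+12=f, o(vowel)+3=r, r(cons)+12=d, n(cons)+12=z, a(vowel)+3=d, d(cons)+12=p, o(vowel)+3=r.

frdzdpr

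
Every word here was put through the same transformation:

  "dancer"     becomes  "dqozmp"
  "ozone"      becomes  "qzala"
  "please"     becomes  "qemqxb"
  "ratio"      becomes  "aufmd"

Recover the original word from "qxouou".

icicle

The output letters match the input read backwards, each shifted +12: dancer reversed is recnad. Read the word backwards and shift each letter +12.
Reversing it on qxouou: shift back: q−12=e, x−12=l, o−12=c, u−12=i, o−12=c, u−12=i → elcici; then reverse → icicle.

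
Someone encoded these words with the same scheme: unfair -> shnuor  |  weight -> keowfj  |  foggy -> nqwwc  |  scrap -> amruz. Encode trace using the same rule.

u(20)→s(18) and n(13)→h(7) fit y≡9x+20 (mod 26); the inverse of 9 mod 26 is 3. Each letter's alphabet position (a=0..z=25) is mapped through 9·x+20 mod 26 — an affine cipher.
Applying it to trace: t(19)→9·19+20≡9=j; r(17)→9·17+20≡17=r; a(0)→9·0+20≡20=u; c(2)→9·2+20≡12=m; e(4)→9·4+20≡4=e (all mod 26).

jrume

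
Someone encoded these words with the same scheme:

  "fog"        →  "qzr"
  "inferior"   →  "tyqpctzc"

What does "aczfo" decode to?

proud

Compare letters: f→q is +11, o→z is +11, g→r is +11 — a constant shift. It's a constant shift of +11 (ROT11).
Reversing it on aczfo: a−11=p, c−11=r, z−11=o, f−11=u, o−11=d.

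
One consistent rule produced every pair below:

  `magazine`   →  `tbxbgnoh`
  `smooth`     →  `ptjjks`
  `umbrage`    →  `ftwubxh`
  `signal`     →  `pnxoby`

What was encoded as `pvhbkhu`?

sweater

This is an affine cipher: with a=0,…,z=25, each position x becomes (21x+1) mod 26.
Reversing it on pvhbkhu: p(15)→5·(15−1)≡18=s; v(21)→5·(21−1)≡22=w; h(7)→5·(7−1)≡4=e; b(1)→5·(1−1)≡0=a; k(10)→5·(10−1)≡19=t; h(7)→5·(7−1)≡4=e; u(20)→5·(20−1)≡17=r (all mod 26).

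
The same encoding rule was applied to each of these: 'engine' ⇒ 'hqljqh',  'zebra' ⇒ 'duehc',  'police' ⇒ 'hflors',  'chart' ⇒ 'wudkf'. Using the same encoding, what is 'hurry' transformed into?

The output letters match the input read backwards, each shifted +3: engine reversed is enigne. Two steps: reverse the string, then apply a Caesar shift of +3.
Applying it to hurry: reverse → yrruh; then shift: y+3=b, r+3=u, r+3=u, u+3=x, h+3=k.

buuxk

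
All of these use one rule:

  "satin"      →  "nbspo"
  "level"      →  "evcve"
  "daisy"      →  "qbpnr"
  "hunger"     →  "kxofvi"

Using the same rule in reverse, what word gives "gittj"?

s(18)→n(13) and a(0)→b(1) fit y≡5x+1 (mod 26); the inverse of 5 mod 26 is 21. Each letter's alphabet position (a=0..z=25) is mapped through 5·x+1 mod 26 — an affine cipher.
Undoing it on gittj: g(6)→21·(6−1)≡1=b; i(8)→21·(8−1)≡17=r; t(19)→21·(19−1)≡14=o; t(19)→21·(19−1)≡14=o; j(9)→21·(9−1)≡12=m (all mod 26).

broom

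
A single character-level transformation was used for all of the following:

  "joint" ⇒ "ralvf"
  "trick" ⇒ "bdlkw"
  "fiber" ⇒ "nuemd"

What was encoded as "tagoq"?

lodge

It's a Vigenère-style cipher with numeric key [8,12,3]: position i shifts by key[i mod 3].
Reversing it on tagoq: t−8=l, a−12=o, g−3=d, o−8=g, q−12=e.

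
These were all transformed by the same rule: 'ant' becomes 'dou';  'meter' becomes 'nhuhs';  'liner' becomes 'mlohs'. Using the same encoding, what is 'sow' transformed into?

trx

Vowels shift forward by 3 and consonants shift forward by 1.
On sow: s(cons)+1=t, o(vowel)+3=r, w(cons)+1=x.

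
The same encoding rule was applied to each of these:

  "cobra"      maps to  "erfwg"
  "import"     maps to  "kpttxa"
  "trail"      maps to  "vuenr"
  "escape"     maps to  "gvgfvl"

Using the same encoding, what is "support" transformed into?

In cobra: c→e is +2, o→r is +3, b→f is +4, r→w is +5 — the shift increases by 1 each position. Letter i (0-indexed) is shifted by i+2, so successive shifts are 2, 3, 4, ….
On support: s+2=u, u+3=x, p+4=t, p+5=u, o+6=u, r+7=y, t+8=b.

uxtuuyb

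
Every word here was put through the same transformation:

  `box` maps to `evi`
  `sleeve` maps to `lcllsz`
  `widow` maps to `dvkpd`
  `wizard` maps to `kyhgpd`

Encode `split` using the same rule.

apswz

Two steps: reverse the string, then apply a Caesar shift of +7.
For split: reverse → tilps; then shift: t+7=a, i+7=p, l+7=s, p+7=w, s+7=z.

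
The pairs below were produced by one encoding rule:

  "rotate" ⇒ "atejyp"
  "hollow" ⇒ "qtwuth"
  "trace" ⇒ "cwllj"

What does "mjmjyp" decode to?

Shifts by position in rotate: pos 0: r→a (+9), pos 1: o→t (+5), pos 2: t→e (+11), pos 3: a→j (+9), pos 4: t→y (+5), pos 5: e→p (+11) — repeating every 3. It's a Vigenère-style cipher with numeric key [9,5,11]: position i shifts by key[i mod 3].
Reversing it on mjmjyp: m−9=d, j−5=e, m−11=b, j−9=a, y−5=t, p−11=e.

debate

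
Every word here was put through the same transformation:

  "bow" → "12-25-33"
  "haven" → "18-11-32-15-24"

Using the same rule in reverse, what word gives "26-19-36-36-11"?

Each letter is replaced by its alphabet position (a=1..z=26) + 10.
Decoding 26-19-36-36-11: 26→(26−10)÷1=16=p, 19→(19−10)÷1=9=i, 36→(36−10)÷1=26=z, 36→(36−10)÷1=26=z, 11→(11−10)÷1=1=a.

pizza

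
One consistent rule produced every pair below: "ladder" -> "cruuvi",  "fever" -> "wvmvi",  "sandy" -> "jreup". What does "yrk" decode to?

hat

Every letter moves 17 places later in the alphabet, wrapping around z→a.
Decoding yrk: y−17=h, r−17=a, k−17=t.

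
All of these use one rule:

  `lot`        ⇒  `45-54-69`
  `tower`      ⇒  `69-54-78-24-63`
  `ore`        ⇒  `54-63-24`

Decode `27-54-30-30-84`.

foggy

l(#12)→45 and o(#15)→54: differences scale by 3, so n = 3·pos + 9. The formula is n = 3×(alphabet index, a=1) + 9.
Undoing it on 27-54-30-30-84: 27→(27−9)÷3=6=f, 54→(54−9)÷3=15=o, 30→(30−9)÷3=7=g, 30→(30−9)÷3=7=g, 84→(84−9)÷3=25=y.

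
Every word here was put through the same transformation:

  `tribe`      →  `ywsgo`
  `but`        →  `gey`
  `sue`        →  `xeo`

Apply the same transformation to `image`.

Vowels shift forward by 10 and consonants shift forward by 5.
Applying it to image: i(vowel)+10=s, m(cons)+5=r, a(vowel)+10=k, g(cons)+5=l, e(vowel)+10=o.

srklo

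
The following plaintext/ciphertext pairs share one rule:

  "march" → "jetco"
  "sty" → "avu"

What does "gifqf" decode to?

The output letters match the input read backwards, each shifted +2: march reversed is hcram. The word is reversed, then every letter is shifted forward by 2.
Undoing it on gifqf: shift back: g−2=e, i−2=g, f−2=d, q−2=o, f−2=d → egdod; then reverse → dodge.

dodge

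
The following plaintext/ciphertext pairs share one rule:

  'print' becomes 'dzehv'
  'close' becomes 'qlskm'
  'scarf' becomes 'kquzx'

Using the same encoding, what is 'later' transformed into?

luvmz

Treating letters as 0–25, the rule is x ↦ 11x + 20 (mod 26).
Applying it to later: l(11)→11·11+20≡11=l; a(0)→11·0+20≡20=u; t(19)→11·19+20≡21=v; e(4)→11·4+20≡12=m; r(17)→11·17+20≡25=z (all mod 26).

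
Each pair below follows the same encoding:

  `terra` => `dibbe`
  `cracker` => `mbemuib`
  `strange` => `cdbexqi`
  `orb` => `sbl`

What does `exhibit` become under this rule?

Vowels shift forward by 4 and consonants shift forward by 10.
On exhibit: e(vowel)+4=i, x(cons)+10=h, h(cons)+10=r, i(vowel)+4=m, b(cons)+10=l, i(vowel)+4=m, t(cons)+10=d.

ihrmlmd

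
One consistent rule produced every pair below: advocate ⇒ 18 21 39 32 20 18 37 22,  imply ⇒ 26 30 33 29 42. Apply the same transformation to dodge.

Letters become their 1-based position plus 17 (so a→18, b→19, …).
For dodge: d=4→21, o=15→32, d=4→21, g=7→24, e=5→22.

21 32 21 24 22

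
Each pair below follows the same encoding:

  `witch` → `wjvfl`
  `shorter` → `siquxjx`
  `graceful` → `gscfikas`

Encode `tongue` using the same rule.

In witch: w→w is +0, i→j is +1, t→v is +2, c→f is +3 — the shift increases by 1 each position. Letter i (0-indexed) is shifted by i+0, so successive shifts are 0, 1, 2, ….
Applying it to tongue: t+0=t, o+1=p, n+2=p, g+3=j, u+4=y, e+5=j.

tppjyj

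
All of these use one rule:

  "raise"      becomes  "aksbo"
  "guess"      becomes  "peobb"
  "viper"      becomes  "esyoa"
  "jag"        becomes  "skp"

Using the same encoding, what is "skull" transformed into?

The shift depends on letter class: consonant r→a is +9, but vowel a→k is +10. Vowels shift forward by 10 and consonants shift forward by 9.
For skull: s(cons)+9=b, k(cons)+9=t, u(vowel)+10=e, l(cons)+9=u, l(cons)+9=u.

bteuu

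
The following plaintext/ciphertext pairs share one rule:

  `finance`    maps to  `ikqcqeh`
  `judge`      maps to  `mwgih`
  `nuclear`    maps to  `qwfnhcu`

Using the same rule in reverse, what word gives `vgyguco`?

several

It's a Vigenère-style cipher with numeric key [3,2]: position i shifts by key[i mod 2].
Undoing it on vgyguco: v−3=s, g−2=e, y−3=v, g−2=e, u−3=r, c−2=a, o−3=l.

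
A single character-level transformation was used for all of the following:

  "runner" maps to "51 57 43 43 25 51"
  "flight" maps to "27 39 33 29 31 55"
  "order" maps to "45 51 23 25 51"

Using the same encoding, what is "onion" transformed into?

45 43 33 45 43

The formula is n = 2×(alphabet index, a=1) + 15.
On onion: o=15→45, n=14→43, i=9→33, o=15→45, n=14→43.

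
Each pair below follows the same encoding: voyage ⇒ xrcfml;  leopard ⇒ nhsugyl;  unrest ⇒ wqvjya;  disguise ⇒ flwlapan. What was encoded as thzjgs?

The shift increases by 1 at each position, starting from +2: 2, 3, 4, ….
Reversing it on thzjgs: t−2=r, h−3=e, z−4=v, j−5=e, g−6=a, s−7=l.

reveal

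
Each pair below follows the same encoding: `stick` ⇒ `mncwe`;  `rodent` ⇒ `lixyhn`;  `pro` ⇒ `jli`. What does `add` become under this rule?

uxx

Compare letters: s→m is +20, t→n is +20, i→c is +20 — a constant shift. It's a constant shift of +20 (ROT20).
On add: a+20=u, d+20=x, d+20=x.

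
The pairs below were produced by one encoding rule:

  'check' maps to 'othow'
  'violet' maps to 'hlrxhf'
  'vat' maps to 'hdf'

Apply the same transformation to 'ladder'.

xdpphd

The shift depends on letter class: consonant c→o is +12, but vowel e→h is +3. Vowels shift forward by 3 and consonants shift forward by 12.
On ladder: l(cons)+12=x, a(vowel)+3=d, d(cons)+12=p, d(cons)+12=p, e(vowel)+3=h, r(cons)+12=d.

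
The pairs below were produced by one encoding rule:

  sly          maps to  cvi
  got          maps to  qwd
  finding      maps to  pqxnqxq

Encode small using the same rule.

The shift depends on letter class: consonant s→c is +10, but vowel o→w is +8. Vowels shift forward by 8 and consonants shift forward by 10.
On small: s(cons)+10=c, m(cons)+10=w, a(vowel)+8=i, l(cons)+10=v, l(cons)+10=v.

cwivv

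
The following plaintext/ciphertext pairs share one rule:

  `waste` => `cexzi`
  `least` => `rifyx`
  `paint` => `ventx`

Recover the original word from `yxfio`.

stack

Shifts by position in waste: pos 0: w→c (+6), pos 1: a→e (+4), pos 2: s→x (+5), pos 3: t→z (+6), pos 4: e→i (+4) — repeating every 3. A repeating key of period 3 is used — shifts +6, +4, +5 over and over.
Decoding yxfio: y−6=s, x−4=t, f−5=a, i−6=c, o−4=k.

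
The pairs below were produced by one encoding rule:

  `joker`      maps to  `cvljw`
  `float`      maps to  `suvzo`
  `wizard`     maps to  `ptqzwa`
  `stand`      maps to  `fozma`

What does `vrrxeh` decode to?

j(9)→c(2) and o(14)→v(21) fit y≡9x+25 (mod 26); the inverse of 9 mod 26 is 3. Each letter's alphabet position (a=0..z=25) is mapped through 9·x+25 mod 26 — an affine cipher.
Decoding vrrxeh: v(21)→3·(21−25)≡14=o; r(17)→3·(17−25)≡2=c; r(17)→3·(17−25)≡2=c; x(23)→3·(23−25)≡20=u; e(4)→3·(4−25)≡15=p; h(7)→3·(7−25)≡24=y (all mod 26).

occupy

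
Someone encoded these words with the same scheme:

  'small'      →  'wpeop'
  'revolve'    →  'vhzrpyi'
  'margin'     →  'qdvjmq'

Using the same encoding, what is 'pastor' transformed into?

tdwwsu

Shifts by position in small: pos 0: s→w (+4), pos 1: m→p (+3), pos 2: a→e (+4), pos 3: l→o (+3) — repeating every 2. A repeating key of period 2 is used — shifts +4, +3 over and over.
On pastor: p+4=t, a+3=d, s+4=w, t+3=w, o+4=s, r+3=u.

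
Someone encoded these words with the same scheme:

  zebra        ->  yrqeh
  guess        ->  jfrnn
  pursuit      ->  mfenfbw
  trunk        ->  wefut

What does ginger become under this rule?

Treating letters as 0–25, the rule is x ↦ 9x + 7 (mod 26).
Applying it to ginger: g(6)→9·6+7≡9=j; i(8)→9·8+7≡1=b; n(13)→9·13+7≡20=u; g(6)→9·6+7≡9=j; e(4)→9·4+7≡17=r; r(17)→9·17+7≡4=e (all mod 26).

jbujre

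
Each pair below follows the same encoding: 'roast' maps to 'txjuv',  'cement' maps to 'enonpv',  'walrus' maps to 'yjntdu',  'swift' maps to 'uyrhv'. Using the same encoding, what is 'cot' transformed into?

The rule splits by letter class: vowels +9, consonants +2.
Applying it to cot: c(cons)+2=e, o(vowel)+9=x, t(cons)+2=v.

exv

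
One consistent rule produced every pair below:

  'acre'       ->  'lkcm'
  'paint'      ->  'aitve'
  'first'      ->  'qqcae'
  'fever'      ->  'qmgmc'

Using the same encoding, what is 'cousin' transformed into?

The shifts repeat in a cycle of length 2: positions 0,1,… shift by +11, +8, then the pattern repeats.
For cousin: c+11=n, o+8=w, u+11=f, s+8=a, i+11=t, n+8=v.

nwfatv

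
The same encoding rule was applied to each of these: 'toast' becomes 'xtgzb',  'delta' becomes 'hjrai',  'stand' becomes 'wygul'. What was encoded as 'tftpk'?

panic

The shift increases by 1 at each position, starting from +4: 4, 5, 6, ….
Decoding tftpk: t−4=p, f−5=a, t−6=n, p−7=i, k−8=c.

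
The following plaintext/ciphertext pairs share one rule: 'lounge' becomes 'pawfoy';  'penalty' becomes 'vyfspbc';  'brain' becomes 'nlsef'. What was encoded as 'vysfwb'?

l(11)→p(15) and o(14)→a(0) fit y≡21x+18 (mod 26); the inverse of 21 mod 26 is 5. This is an affine cipher: with a=0,…,z=25, each position x becomes (21x+18) mod 26.
Reversing it on vysfwb: v(21)→5·(21−18)≡15=p; y(24)→5·(24−18)≡4=e; s(18)→5·(18−18)≡0=a; f(5)→5·(5−18)≡13=n; w(22)→5·(22−18)≡20=u; b(1)→5·(1−18)≡19=t (all mod 26).

peanut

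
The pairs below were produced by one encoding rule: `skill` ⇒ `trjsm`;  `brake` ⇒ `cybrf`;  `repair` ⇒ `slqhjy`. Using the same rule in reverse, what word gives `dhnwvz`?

It's a Vigenère-style cipher with numeric key [1,7]: position i shifts by key[i mod 2].
Undoing it on dhnwvz: d−1=c, h−7=a, n−1=m, w−7=p, v−1=u, z−7=s.

campus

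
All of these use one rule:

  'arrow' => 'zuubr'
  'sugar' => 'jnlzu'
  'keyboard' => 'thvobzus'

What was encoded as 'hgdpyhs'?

excited

a(0)→z(25) and r(17)→u(20) fit y≡15x+25 (mod 26); the inverse of 15 mod 26 is 7. Each letter's alphabet position (a=0..z=25) is mapped through 15·x+25 mod 26 — an affine cipher.
Decoding hgdpyhs: h(7)→7·(7−25)≡4=e; g(6)→7·(6−25)≡23=x; d(3)→7·(3−25)≡2=c; p(15)→7·(15−25)≡8=i; y(24)→7·(24−25)≡19=t; h(7)→7·(7−25)≡4=e; s(18)→7·(18−25)≡3=d (all mod 26).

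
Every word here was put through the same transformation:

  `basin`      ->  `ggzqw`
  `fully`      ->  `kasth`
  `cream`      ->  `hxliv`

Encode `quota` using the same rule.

vavbj

In basin: b→g is +5, a→g is +6, s→z is +7, i→q is +8 — the shift increases by 1 each position. The shift increases by 1 at each position, starting from +5: 5, 6, 7, ….
For quota: q+5=v, u+6=a, o+7=v, t+8=b, a+9=j.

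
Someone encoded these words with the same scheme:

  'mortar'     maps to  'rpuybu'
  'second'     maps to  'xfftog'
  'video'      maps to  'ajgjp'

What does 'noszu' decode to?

Shifts by position in mortar: pos 0: m→r (+5), pos 1: o→p (+1), pos 2: r→u (+3), pos 3: t→y (+5), pos 4: a→b (+1), pos 5: r→u (+3) — repeating every 3. It's a Vigenère-style cipher with numeric key [5,1,3]: position i shifts by key[i mod 3].
Reversing it on noszu: n−5=i, o−1=n, s−3=p, z−5=u, u−1=t.

input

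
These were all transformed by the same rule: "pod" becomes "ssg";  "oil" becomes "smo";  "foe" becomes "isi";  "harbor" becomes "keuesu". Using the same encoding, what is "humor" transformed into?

kypsu

The shift depends on letter class: consonant p→s is +3, but vowel o→s is +4. Two shifts are in play — +4 for a/e/i/o/u, +3 for every other letter.
Applying it to humor: h(cons)+3=k, u(vowel)+4=y, m(cons)+3=p, o(vowel)+4=s, r(cons)+3=u.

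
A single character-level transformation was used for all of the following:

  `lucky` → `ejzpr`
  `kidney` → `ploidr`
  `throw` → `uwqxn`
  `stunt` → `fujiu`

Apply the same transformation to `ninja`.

iliav

Treating letters as 0–25, the rule is x ↦ 15x + 21 (mod 26).
For ninja: n(13)→15·13+21≡8=i; i(8)→15·8+21≡11=l; n(13)→15·13+21≡8=i; j(9)→15·9+21≡0=a; a(0)→15·0+21≡21=v (all mod 26).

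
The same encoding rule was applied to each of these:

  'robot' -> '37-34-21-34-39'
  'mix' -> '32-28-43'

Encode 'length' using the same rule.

r is letter #18 and maps to 37: an offset of 19. The number is (letter's place in the alphabet, a=1) + 19.
Applying it to length: l=12→31, e=5→24, n=14→33, g=7→26, t=20→39, h=8→27.

31-24-33-26-39-27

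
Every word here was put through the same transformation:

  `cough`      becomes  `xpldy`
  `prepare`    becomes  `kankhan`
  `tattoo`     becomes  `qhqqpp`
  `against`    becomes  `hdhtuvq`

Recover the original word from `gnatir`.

verify

c(2)→x(23) and o(14)→p(15) fit y≡21x+7 (mod 26); the inverse of 21 mod 26 is 5. Each letter's alphabet position (a=0..z=25) is mapped through 21·x+7 mod 26 — an affine cipher.
Undoing it on gnatir: g(6)→5·(6−7)≡21=v; n(13)→5·(13−7)≡4=e; a(0)→5·(0−7)≡17=r; t(19)→5·(19−7)≡8=i; i(8)→5·(8−7)≡5=f; r(17)→5·(17−7)≡24=y (all mod 26).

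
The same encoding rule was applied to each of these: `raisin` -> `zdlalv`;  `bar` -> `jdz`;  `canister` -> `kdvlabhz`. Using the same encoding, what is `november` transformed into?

Vowels shift forward by 3 and consonants shift forward by 8.
Applying it to november: n(cons)+8=v, o(vowel)+3=r, v(cons)+8=d, e(vowel)+3=h, m(cons)+8=u, b(cons)+8=j, e(vowel)+3=h, r(cons)+8=z.

vrdhujhz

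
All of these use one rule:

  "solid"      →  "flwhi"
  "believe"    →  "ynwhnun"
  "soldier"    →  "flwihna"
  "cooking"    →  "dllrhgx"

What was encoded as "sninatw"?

This is an affine cipher: with a=0,…,z=25, each position x becomes (5x+19) mod 26.
Decoding sninatw: s(18)→21·(18−19)≡5=f; n(13)→21·(13−19)≡4=e; i(8)→21·(8−19)≡3=d; n(13)→21·(13−19)≡4=e; a(0)→21·(0−19)≡17=r; t(19)→21·(19−19)≡0=a; w(22)→21·(22−19)≡11=l (all mod 26).

federal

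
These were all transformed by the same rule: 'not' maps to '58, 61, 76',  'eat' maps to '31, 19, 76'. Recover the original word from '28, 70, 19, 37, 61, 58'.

n(#14)→58 and o(#15)→61: differences scale by 3, so n = 3·pos + 16. With a=1..z=26, the number is 3·pos + 16.
Undoing it on 28, 70, 19, 37, 61, 58: 28→(28−16)÷3=4=d, 70→(70−16)÷3=18=r, 19→(19−16)÷3=1=a, 37→(37−16)÷3=7=g, 61→(61−16)÷3=15=o, 58→(58−16)÷3=14=n.

dragon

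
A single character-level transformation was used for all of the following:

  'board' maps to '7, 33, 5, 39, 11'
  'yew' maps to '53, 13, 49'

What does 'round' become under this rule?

b(#2)→7 and o(#15)→33: differences scale by 2, so n = 2·pos + 3. The formula is n = 2×(alphabet index, a=1) + 3.
On round: r=18→39, o=15→33, u=21→45, n=14→31, d=4→11.

39, 33, 45, 31, 11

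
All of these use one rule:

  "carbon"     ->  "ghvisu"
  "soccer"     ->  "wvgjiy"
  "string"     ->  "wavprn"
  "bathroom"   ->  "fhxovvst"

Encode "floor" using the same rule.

jssvv

Shifts by position in carbon: pos 0: c→g (+4), pos 1: a→h (+7), pos 2: r→v (+4), pos 3: b→i (+7) — repeating every 2. The shifts repeat in a cycle of length 2: positions 0,1,… shift by +4, +7, then the pattern repeats.
For floor: f+4=j, l+7=s, o+4=s, o+7=v, r+4=v.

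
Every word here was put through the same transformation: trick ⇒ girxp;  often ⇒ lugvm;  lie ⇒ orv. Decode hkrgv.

Each letter is replaced by its mirror in the alphabet: a↔z, b↔y, c↔x, and so on (the Atbash cipher).
Decoding hkrgv: h↔s, k↔p, r↔i, g↔t, v↔e.

spite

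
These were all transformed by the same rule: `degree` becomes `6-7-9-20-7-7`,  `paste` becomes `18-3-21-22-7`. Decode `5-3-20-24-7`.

carve

d is letter #4 and maps to 6: an offset of 2. Each letter is replaced by its alphabet position (a=1..z=26) + 2.
Reversing it on 5-3-20-24-7: 5→(5−2)÷1=3=c, 3→(3−2)÷1=1=a, 20→(20−2)÷1=18=r, 24→(24−2)÷1=22=v, 7→(7−2)÷1=5=e.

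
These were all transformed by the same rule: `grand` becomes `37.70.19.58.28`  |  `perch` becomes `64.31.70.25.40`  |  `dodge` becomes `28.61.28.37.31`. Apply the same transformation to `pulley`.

g(#7)→37 and r(#18)→70: differences scale by 3, so n = 3·pos + 16. The formula is n = 3×(alphabet index, a=1) + 16.
On pulley: p=16→64, u=21→79, l=12→52, l=12→52, e=5→31, y=25→91.

64.79.52.52.31.91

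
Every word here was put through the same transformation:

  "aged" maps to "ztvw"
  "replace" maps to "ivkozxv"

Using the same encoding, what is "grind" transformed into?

tirmw

Each pair mirrors across the alphabet (a↔z, g↔t, e↔v): positions sum to 25. Each letter is replaced by its mirror in the alphabet: a↔z, b↔y, c↔x, and so on (the Atbash cipher).
For grind: g↔t, r↔i, i↔r, n↔m, d↔w.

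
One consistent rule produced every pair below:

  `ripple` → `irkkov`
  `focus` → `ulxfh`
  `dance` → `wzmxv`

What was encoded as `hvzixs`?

Each pair mirrors across the alphabet (r↔i, i↔r, p↔k): positions sum to 25. Each letter is replaced by its mirror in the alphabet: a↔z, b↔y, c↔x, and so on (the Atbash cipher).
Undoing it on hvzixs: h↔s, v↔e, z↔a, i↔r, x↔c, s↔h.

search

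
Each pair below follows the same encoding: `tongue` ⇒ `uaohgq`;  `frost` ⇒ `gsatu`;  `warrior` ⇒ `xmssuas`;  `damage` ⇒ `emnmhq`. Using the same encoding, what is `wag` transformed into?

The shift depends on letter class: consonant t→u is +1, but vowel o→a is +12. Two shifts are in play — +12 for a/e/i/o/u, +1 for every other letter.
On wag: w(cons)+1=x, a(vowel)+12=m, g(cons)+1=h.

xmh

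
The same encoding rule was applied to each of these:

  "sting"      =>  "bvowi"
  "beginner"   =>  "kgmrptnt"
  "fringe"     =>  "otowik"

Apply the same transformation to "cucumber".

lwidohnt

Shifts by position in sting: pos 0: s→b (+9), pos 1: t→v (+2), pos 2: i→o (+6), pos 3: n→w (+9), pos 4: g→i (+2) — repeating every 3. It's a Vigenère-style cipher with numeric key [9,2,6]: position i shifts by key[i mod 3].
For cucumber: c+9=l, u+2=w, c+6=i, u+9=d, m+2=o, b+6=h, e+9=n, r+2=t.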